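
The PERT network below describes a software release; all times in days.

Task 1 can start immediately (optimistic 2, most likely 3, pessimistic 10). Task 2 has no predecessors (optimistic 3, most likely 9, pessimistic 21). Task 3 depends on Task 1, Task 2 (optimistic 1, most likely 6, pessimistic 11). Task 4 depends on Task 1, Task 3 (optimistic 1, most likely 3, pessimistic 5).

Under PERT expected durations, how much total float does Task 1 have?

te_Task 1 = (2 + 4·3 + 10)/6 = 24/6 = 4
te_Task 2 = (3 + 4·9 + 21)/6 = 60/6 = 10
te_Task 3 = (1 + 4·6 + 11)/6 = 36/6 = 6
te_Task 4 = (1 + 4·3 + 5)/6 = 18/6 = 3

Forward pass:
ES_Task 1 = 0; EF_Task 1 = 4
ES_Task 2 = 0; EF_Task 2 = 10
ES_Task 3 = max(EF_Task 1=4, EF_Task 2=10) = 10; EF_Task 3 = 10+6 = 16
ES_Task 4 = max(EF_Task 1=4, EF_Task 3=16) = 16; EF_Task 4 = 16+3 = 19
Expected project duration μ = 19 days. Critical path: Task 2 → Task 3 → Task 4.

Backward pass:
LF_Task 4 = 19; LS_Task 4 = 19−3 = 16
LF_Task 3 = LS_Task 4 = 16; LS_Task 3 = 16−6 = 10
LF_Task 2 = LS_Task 3 = 10; LS_Task 2 = 10−10 = 0
LF_Task 1 = min(LS_Task 3=10, LS_Task 4=16) = 10; LS_Task 1 = 10−4 = 6
Slack_Task 1 = LS_Task 1 − ES_Task 1 = 6 − 0 = 6

6 days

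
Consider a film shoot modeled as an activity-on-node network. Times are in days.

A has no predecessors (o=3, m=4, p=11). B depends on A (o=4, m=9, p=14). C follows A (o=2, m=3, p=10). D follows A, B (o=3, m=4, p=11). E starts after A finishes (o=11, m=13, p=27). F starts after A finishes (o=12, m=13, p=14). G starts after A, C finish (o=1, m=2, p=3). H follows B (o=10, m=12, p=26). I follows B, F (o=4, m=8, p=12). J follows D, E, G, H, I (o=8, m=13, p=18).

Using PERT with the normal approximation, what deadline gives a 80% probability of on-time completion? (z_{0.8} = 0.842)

te_A = (3 + 4·4 + 11)/6 = 30/6 = 5; σ²_A = ((11−3)/6)² = 1.778
te_B = (4 + 4·9 + 14)/6 = 54/6 = 9; σ²_B = ((14−4)/6)² = 2.778
te_C = (2 + 4·3 + 10)/6 = 24/6 = 4; σ²_C = ((10−2)/6)² = 1.778
te_D = (3 + 4·4 + 11)/6 = 30/6 = 5; σ²_D = ((11−3)/6)² = 1.778
te_E = (11 + 4·13 + 27)/6 = 90/6 = 15; σ²_E = ((27−11)/6)² = 7.111
te_F = (12 + 4·13 + 14)/6 = 78/6 = 13; σ²_F = ((14−12)/6)² = 0.111
te_G = (1 + 4·2 + 3)/6 = 12/6 = 2; σ²_G = ((3−1)/6)² = 0.111
te_H = (10 + 4·12 + 26)/6 = 84/6 = 14; σ²_H = ((26−10)/6)² = 7.111
te_I = (4 + 4·8 + 12)/6 = 48/6 = 8; σ²_I = ((12−4)/6)² = 1.778
te_J = (8 + 4·13 + 18)/6 = 78/6 = 13; σ²_J = ((18−8)/6)² = 2.778

Forward pass:
ES_A = 0; EF_A = 5
ES_B = 5; EF_B = 5+9 = 14
ES_C = 5; EF_C = 5+4 = 9
ES_D = max(EF_A=5, EF_B=14) = 14; EF_D = 14+5 = 19
ES_E = 5; EF_E = 5+15 = 20
ES_F = 5; EF_F = 5+13 = 18
ES_G = max(EF_A=5, EF_C=9) = 9; EF_G = 9+2 = 11
ES_H = 14; EF_H = 14+14 = 28
ES_I = max(EF_B=14, EF_F=18) = 18; EF_I = 18+8 = 26
ES_J = max(EF_D=19, EF_E=20, EF_G=11, EF_H=28, EF_I=26) = 28; EF_J = 28+13 = 41
Expected project duration μ = 41 days. Critical path: A → B → H → J.

Variance along critical path = 1.778 + 2.778 + 7.111 + 2.778 = 14.444; σ = 3.801 days.
D = μ + z·σ = 41 + 0.842·3.801 = 44.2 days

44.2 days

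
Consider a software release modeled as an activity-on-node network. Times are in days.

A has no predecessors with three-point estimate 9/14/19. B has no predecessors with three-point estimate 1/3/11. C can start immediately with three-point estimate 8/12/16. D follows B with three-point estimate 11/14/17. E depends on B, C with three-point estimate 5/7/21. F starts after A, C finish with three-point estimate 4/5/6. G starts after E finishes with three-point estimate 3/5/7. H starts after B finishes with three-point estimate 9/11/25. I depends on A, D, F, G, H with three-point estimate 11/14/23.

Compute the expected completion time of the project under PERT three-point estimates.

41 days

te_A = (9 + 4·14 + 19)/6 = 84/6 = 14
te_B = (1 + 4·3 + 11)/6 = 24/6 = 4
te_C = (8 + 4·12 + 16)/6 = 72/6 = 12
te_D = (11 + 4·14 + 17)/6 = 84/6 = 14
te_E = (5 + 4·7 + 21)/6 = 54/6 = 9
te_F = (4 + 4·5 + 6)/6 = 30/6 = 5
te_G = (3 + 4·5 + 7)/6 = 30/6 = 5
te_H = (9 + 4·11 + 25)/6 = 78/6 = 13
te_I = (11 + 4·14 + 23)/6 = 90/6 = 15

Forward pass:
ES_A = 0; EF_A = 14
ES_B = 0; EF_B = 4
ES_C = 0; EF_C = 12
ES_D = 4; EF_D = 4+14 = 18
ES_E = max(EF_B=4, EF_C=12) = 12; EF_E = 12+9 = 21
ES_F = max(EF_A=14, EF_C=12) = 14; EF_F = 14+5 = 19
ES_G = 21; EF_G = 21+5 = 26
ES_H = 4; EF_H = 4+13 = 17
ES_I = max(EF_A=14, EF_D=18, EF_F=19, EF_G=26, EF_H=17) = 26; EF_I = 26+15 = 41
Expected project duration μ = 41 days. Critical path: C → E → G → I.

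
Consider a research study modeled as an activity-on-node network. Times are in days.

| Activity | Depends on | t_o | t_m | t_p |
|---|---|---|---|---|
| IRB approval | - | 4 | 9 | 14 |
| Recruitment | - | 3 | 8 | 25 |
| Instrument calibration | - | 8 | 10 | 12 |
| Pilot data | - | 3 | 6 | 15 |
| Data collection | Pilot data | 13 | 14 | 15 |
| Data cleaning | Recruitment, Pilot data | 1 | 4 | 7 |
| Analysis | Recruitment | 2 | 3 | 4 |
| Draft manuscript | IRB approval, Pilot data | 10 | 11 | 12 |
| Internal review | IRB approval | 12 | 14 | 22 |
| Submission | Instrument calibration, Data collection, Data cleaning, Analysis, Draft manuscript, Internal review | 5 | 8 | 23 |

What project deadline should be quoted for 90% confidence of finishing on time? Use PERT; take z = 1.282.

38.9 days

te_IRB approval = (4 + 4·9 + 14)/6 = 54/6 = 9; σ²_IRB approval = ((14−4)/6)² = 2.778
te_Recruitment = (3 + 4·8 + 25)/6 = 60/6 = 10; σ²_Recruitment = ((25−3)/6)² = 13.444
te_Instrument calibration = (8 + 4·10 + 12)/6 = 60/6 = 10; σ²_Instrument calibration = ((12−8)/6)² = 0.444
te_Pilot data = (3 + 4·6 + 15)/6 = 42/6 = 7; σ²_Pilot data = ((15−3)/6)² = 4.000
te_Data collection = (13 + 4·14 + 15)/6 = 84/6 = 14; σ²_Data collection = ((15−13)/6)² = 0.111
te_Data cleaning = (1 + 4·4 + 7)/6 = 24/6 = 4; σ²_Data cleaning = ((7−1)/6)² = 1.000
te_Analysis = (2 + 4·3 + 4)/6 = 18/6 = 3; σ²_Analysis = ((4−2)/6)² = 0.111
te_Draft manuscript = (10 + 4·11 + 12)/6 = 66/6 = 11; σ²_Draft manuscript = ((12−10)/6)² = 0.111
te_Internal review = (12 + 4·14 + 22)/6 = 90/6 = 15; σ²_Internal review = ((22−12)/6)² = 2.778
te_Submission = (5 + 4·8 + 23)/6 = 60/6 = 10; σ²_Submission = ((23−5)/6)² = 9.000

Forward pass:
ES_IRB approval = 0; EF_IRB approval = 9
ES_Recruitment = 0; EF_Recruitment = 10
ES_Instrument calibration = 0; EF_Instrument calibration = 10
ES_Pilot data = 0; EF_Pilot data = 7
ES_Data collection = 7; EF_Data collection = 7+14 = 21
ES_Data cleaning = max(EF_Recruitment=10, EF_Pilot data=7) = 10; EF_Data cleaning = 10+4 = 14
ES_Analysis = 10; EF_Analysis = 10+3 = 13
ES_Draft manuscript = max(EF_IRB approval=9, EF_Pilot data=7) = 9; EF_Draft manuscript = 9+11 = 20
ES_Internal review = 9; EF_Internal review = 9+15 = 24
ES_Submission = max(EF_Instrument calibration=10, EF_Data collection=21, EF_Data cleaning=14, EF_Analysis=13, EF_Draft manuscript=20, EF_Internal review=24) = 24; EF_Submission = 24+10 = 34
Expected project duration μ = 34 days. Critical path: IRB approval → Internal review → Submission.

Variance along critical path = 2.778 + 2.778 + 9.000 = 14.556; σ = 3.815 days.
D = μ + z·σ = 34 + 1.282·3.815 = 38.9 days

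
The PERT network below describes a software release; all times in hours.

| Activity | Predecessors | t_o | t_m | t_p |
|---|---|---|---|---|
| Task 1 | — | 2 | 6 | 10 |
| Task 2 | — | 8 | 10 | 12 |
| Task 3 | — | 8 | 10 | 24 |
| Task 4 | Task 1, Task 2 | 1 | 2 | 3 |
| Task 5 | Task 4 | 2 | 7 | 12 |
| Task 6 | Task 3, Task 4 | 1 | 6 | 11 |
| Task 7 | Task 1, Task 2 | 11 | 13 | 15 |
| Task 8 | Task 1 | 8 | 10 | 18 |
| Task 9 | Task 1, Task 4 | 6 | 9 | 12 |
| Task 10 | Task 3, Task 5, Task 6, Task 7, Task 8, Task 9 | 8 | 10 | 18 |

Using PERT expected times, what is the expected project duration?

34 hours

te_Task 1 = (2 + 4·6 + 10)/6 = 36/6 = 6
te_Task 2 = (8 + 4·10 + 12)/6 = 60/6 = 10
te_Task 3 = (8 + 4·10 + 24)/6 = 72/6 = 12
te_Task 4 = (1 + 4·2 + 3)/6 = 12/6 = 2
te_Task 5 = (2 + 4·7 + 12)/6 = 42/6 = 7
te_Task 6 = (1 + 4·6 + 11)/6 = 36/6 = 6
te_Task 7 = (11 + 4·13 + 15)/6 = 78/6 = 13
te_Task 8 = (8 + 4·10 + 18)/6 = 66/6 = 11
te_Task 9 = (6 + 4·9 + 12)/6 = 54/6 = 9
te_Task 10 = (8 + 4·10 + 18)/6 = 66/6 = 11

Forward pass:
ES_Task 1 = 0; EF_Task 1 = 6
ES_Task 2 = 0; EF_Task 2 = 10
ES_Task 3 = 0; EF_Task 3 = 12
ES_Task 4 = max(EF_Task 1=6, EF_Task 2=10) = 10; EF_Task 4 = 10+2 = 12
ES_Task 5 = 12; EF_Task 5 = 12+7 = 19
ES_Task 6 = max(EF_Task 3=12, EF_Task 4=12) = 12; EF_Task 6 = 12+6 = 18
ES_Task 7 = max(EF_Task 1=6, EF_Task 2=10) = 10; EF_Task 7 = 10+13 = 23
ES_Task 8 = 6; EF_Task 8 = 6+11 = 17
ES_Task 9 = max(EF_Task 1=6, EF_Task 4=12) = 12; EF_Task 9 = 12+9 = 21
ES_Task 10 = max(EF_Task 3=12, EF_Task 5=19, EF_Task 6=18, EF_Task 7=23, EF_Task 8=17, EF_Task 9=21) = 23; EF_Task 10 = 23+11 = 34
Expected project duration μ = 34 hours. Critical path: Task 2 → Task 7 → Task 10.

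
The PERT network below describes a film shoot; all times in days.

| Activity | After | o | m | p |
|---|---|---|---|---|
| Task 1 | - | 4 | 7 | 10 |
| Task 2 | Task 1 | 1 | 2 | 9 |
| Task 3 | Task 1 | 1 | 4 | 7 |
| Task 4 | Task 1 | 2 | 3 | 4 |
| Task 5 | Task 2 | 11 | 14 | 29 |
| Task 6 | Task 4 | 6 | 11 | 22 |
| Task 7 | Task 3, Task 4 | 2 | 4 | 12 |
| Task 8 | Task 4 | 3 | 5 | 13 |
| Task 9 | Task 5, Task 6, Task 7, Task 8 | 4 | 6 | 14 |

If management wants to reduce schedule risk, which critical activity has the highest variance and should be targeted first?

Task 5

te_Task 1 = (4 + 4·7 + 10)/6 = 42/6 = 7; σ²_Task 1 = ((10−4)/6)² = 1.000
te_Task 2 = (1 + 4·2 + 9)/6 = 18/6 = 3; σ²_Task 2 = ((9−1)/6)² = 1.778
te_Task 3 = (1 + 4·4 + 7)/6 = 24/6 = 4; σ²_Task 3 = ((7−1)/6)² = 1.000
te_Task 4 = (2 + 4·3 + 4)/6 = 18/6 = 3; σ²_Task 4 = ((4−2)/6)² = 0.111
te_Task 5 = (11 + 4·14 + 29)/6 = 96/6 = 16; σ²_Task 5 = ((29−11)/6)² = 9.000
te_Task 6 = (6 + 4·11 + 22)/6 = 72/6 = 12; σ²_Task 6 = ((22−6)/6)² = 7.111
te_Task 7 = (2 + 4·4 + 12)/6 = 30/6 = 5; σ²_Task 7 = ((12−2)/6)² = 2.778
te_Task 8 = (3 + 4·5 + 13)/6 = 36/6 = 6; σ²_Task 8 = ((13−3)/6)² = 2.778
te_Task 9 = (4 + 4·6 + 14)/6 = 42/6 = 7; σ²_Task 9 = ((14−4)/6)² = 2.778

Forward pass:
ES_Task 1 = 0; EF_Task 1 = 7
ES_Task 2 = 7; EF_Task 2 = 7+3 = 10
ES_Task 3 = 7; EF_Task 3 = 7+4 = 11
ES_Task 4 = 7; EF_Task 4 = 7+3 = 10
ES_Task 5 = 10; EF_Task 5 = 10+16 = 26
ES_Task 6 = 10; EF_Task 6 = 10+12 = 22
ES_Task 7 = max(EF_Task 3=11, EF_Task 4=10) = 11; EF_Task 7 = 11+5 = 16
ES_Task 8 = 10; EF_Task 8 = 10+6 = 16
ES_Task 9 = max(EF_Task 5=26, EF_Task 6=22, EF_Task 7=16, EF_Task 8=16) = 26; EF_Task 9 = 26+7 = 33
Expected project duration μ = 33 days. Critical path: Task 1 → Task 2 → Task 5 → Task 9.

Variances on critical path: σ²_Task 1=1.000, σ²_Task 2=1.778, σ²_Task 5=9.000, σ²_Task 9=2.778.
Largest is σ²_Task 5 = 9.000.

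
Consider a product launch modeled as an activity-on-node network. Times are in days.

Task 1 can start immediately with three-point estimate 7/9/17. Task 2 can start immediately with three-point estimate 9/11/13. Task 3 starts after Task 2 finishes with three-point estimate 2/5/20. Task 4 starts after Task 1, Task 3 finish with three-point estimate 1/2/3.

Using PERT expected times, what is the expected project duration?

te_Task 1 = (7 + 4·9 + 17)/6 = 60/6 = 10
te_Task 2 = (9 + 4·11 + 13)/6 = 66/6 = 11
te_Task 3 = (2 + 4·5 + 20)/6 = 42/6 = 7
te_Task 4 = (1 + 4·2 + 3)/6 = 12/6 = 2

Forward pass:
ES_Task 1 = 0; EF_Task 1 = 10
ES_Task 2 = 0; EF_Task 2 = 11
ES_Task 3 = 11; EF_Task 3 = 11+7 = 18
ES_Task 4 = max(EF_Task 1=10, EF_Task 3=18) = 18; EF_Task 4 = 18+2 = 20
Expected project duration μ = 20 days. Critical path: Task 2 → Task 3 → Task 4.

20 days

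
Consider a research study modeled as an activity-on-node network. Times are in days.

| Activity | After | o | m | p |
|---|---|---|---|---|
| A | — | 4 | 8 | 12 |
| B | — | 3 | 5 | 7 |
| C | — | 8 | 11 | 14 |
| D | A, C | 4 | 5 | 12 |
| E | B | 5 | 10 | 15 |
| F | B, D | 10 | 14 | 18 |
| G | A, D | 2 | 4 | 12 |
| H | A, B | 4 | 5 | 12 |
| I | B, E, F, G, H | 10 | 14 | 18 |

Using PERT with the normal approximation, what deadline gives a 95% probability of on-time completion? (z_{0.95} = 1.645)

te_A = (4 + 4·8 + 12)/6 = 48/6 = 8; σ²_A = ((12−4)/6)² = 1.778
te_B = (3 + 4·5 + 7)/6 = 30/6 = 5; σ²_B = ((7−3)/6)² = 0.444
te_C = (8 + 4·11 + 14)/6 = 66/6 = 11; σ²_C = ((14−8)/6)² = 1.000
te_D = (4 + 4·5 + 12)/6 = 36/6 = 6; σ²_D = ((12−4)/6)² = 1.778
te_E = (5 + 4·10 + 15)/6 = 60/6 = 10; σ²_E = ((15−5)/6)² = 2.778
te_F = (10 + 4·14 + 18)/6 = 84/6 = 14; σ²_F = ((18−10)/6)² = 1.778
te_G = (2 + 4·4 + 12)/6 = 30/6 = 5; σ²_G = ((12−2)/6)² = 2.778
te_H = (4 + 4·5 + 12)/6 = 36/6 = 6; σ²_H = ((12−4)/6)² = 1.778
te_I = (10 + 4·14 + 18)/6 = 84/6 = 14; σ²_I = ((18−10)/6)² = 1.778

Forward pass:
ES_A = 0; EF_A = 8
ES_B = 0; EF_B = 5
ES_C = 0; EF_C = 11
ES_D = max(EF_A=8, EF_C=11) = 11; EF_D = 11+6 = 17
ES_E = 5; EF_E = 5+10 = 15
ES_F = max(EF_B=5, EF_D=17) = 17; EF_F = 17+14 = 31
ES_G = max(EF_A=8, EF_D=17) = 17; EF_G = 17+5 = 22
ES_H = max(EF_A=8, EF_B=5) = 8; EF_H = 8+6 = 14
ES_I = max(EF_B=5, EF_E=15, EF_F=31, EF_G=22, EF_H=14) = 31; EF_I = 31+14 = 45
Expected project duration μ = 45 days. Critical path: C → D → F → I.

Variance along critical path = 1.000 + 1.778 + 1.778 + 1.778 = 6.333; σ = 2.517 days.
D = μ + z·σ = 45 + 1.645·2.517 = 49.1 days

49.1 days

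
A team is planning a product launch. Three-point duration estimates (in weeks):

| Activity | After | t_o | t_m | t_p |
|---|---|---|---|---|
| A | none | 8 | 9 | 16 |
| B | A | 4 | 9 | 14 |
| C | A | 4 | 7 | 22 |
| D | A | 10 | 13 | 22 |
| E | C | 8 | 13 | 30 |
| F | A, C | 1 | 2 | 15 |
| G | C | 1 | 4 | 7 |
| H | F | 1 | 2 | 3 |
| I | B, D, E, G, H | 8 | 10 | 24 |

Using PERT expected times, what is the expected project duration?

te_A = (8 + 4·9 + 16)/6 = 60/6 = 10
te_B = (4 + 4·9 + 14)/6 = 54/6 = 9
te_C = (4 + 4·7 + 22)/6 = 54/6 = 9
te_D = (10 + 4·13 + 22)/6 = 84/6 = 14
te_E = (8 + 4·13 + 30)/6 = 90/6 = 15
te_F = (1 + 4·2 + 15)/6 = 24/6 = 4
te_G = (1 + 4·4 + 7)/6 = 24/6 = 4
te_H = (1 + 4·2 + 3)/6 = 12/6 = 2
te_I = (8 + 4·10 + 24)/6 = 72/6 = 12

Forward pass:
ES_A = 0; EF_A = 10
ES_B = 10; EF_B = 10+9 = 19
ES_C = 10; EF_C = 10+9 = 19
ES_D = 10; EF_D = 10+14 = 24
ES_E = 19; EF_E = 19+15 = 34
ES_F = max(EF_A=10, EF_C=19) = 19; EF_F = 19+4 = 23
ES_G = 19; EF_G = 19+4 = 23
ES_H = 23; EF_H = 23+2 = 25
ES_I = max(EF_B=19, EF_D=24, EF_E=34, EF_G=23, EF_H=25) = 34; EF_I = 34+12 = 46
Expected project duration μ = 46 weeks. Critical path: A → C → E → I.

46 weeks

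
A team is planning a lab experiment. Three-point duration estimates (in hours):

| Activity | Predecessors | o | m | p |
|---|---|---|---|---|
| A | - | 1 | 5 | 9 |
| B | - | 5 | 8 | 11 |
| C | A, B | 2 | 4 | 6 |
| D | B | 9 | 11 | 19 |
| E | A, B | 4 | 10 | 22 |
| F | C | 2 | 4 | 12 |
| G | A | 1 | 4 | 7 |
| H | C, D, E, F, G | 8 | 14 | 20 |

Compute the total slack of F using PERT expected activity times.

3 hours

te_A = (1 + 4·5 + 9)/6 = 30/6 = 5
te_B = (5 + 4·8 + 11)/6 = 48/6 = 8
te_C = (2 + 4·4 + 6)/6 = 24/6 = 4
te_D = (9 + 4·11 + 19)/6 = 72/6 = 12
te_E = (4 + 4·10 + 22)/6 = 66/6 = 11
te_F = (2 + 4·4 + 12)/6 = 30/6 = 5
te_G = (1 + 4·4 + 7)/6 = 24/6 = 4
te_H = (8 + 4·14 + 20)/6 = 84/6 = 14

Forward pass:
ES_A = 0; EF_A = 5
ES_B = 0; EF_B = 8
ES_C = max(EF_A=5, EF_B=8) = 8; EF_C = 8+4 = 12
ES_D = 8; EF_D = 8+12 = 20
ES_E = max(EF_A=5, EF_B=8) = 8; EF_E = 8+11 = 19
ES_F = 12; EF_F = 12+5 = 17
ES_G = 5; EF_G = 5+4 = 9
ES_H = max(EF_C=12, EF_D=20, EF_E=19, EF_F=17, EF_G=9) = 20; EF_H = 20+14 = 34
Expected project duration μ = 34 hours. Critical path: B → D → H.

Backward pass:
LF_H = 34; LS_H = 34−14 = 20
LF_G = LS_H = 20; LS_G = 20−4 = 16
LF_F = LS_H = 20; LS_F = 20−5 = 15
LF_E = LS_H = 20; LS_E = 20−11 = 9
LF_D = LS_H = 20; LS_D = 20−12 = 8
LF_C = min(LS_F=15, LS_H=20) = 15; LS_C = 15−4 = 11
LF_B = min(LS_C=11, LS_D=8, LS_E=9) = 8; LS_B = 8−8 = 0
LF_A = min(LS_C=11, LS_E=9, LS_G=16) = 9; LS_A = 9−5 = 4
Slack_F = LS_F − ES_F = 15 − 12 = 3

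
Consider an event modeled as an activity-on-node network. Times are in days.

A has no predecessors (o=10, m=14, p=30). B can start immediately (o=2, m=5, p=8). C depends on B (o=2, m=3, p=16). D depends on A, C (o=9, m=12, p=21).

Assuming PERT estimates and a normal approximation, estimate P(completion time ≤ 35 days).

te_A = (10 + 4·14 + 30)/6 = 96/6 = 16; σ²_A = ((30−10)/6)² = 11.111
te_B = (2 + 4·5 + 8)/6 = 30/6 = 5; σ²_B = ((8−2)/6)² = 1.000
te_C = (2 + 4·3 + 16)/6 = 30/6 = 5; σ²_C = ((16−2)/6)² = 5.444
te_D = (9 + 4·12 + 21)/6 = 78/6 = 13; σ²_D = ((21−9)/6)² = 4.000

Forward pass:
ES_A = 0; EF_A = 16
ES_B = 0; EF_B = 5
ES_C = 5; EF_C = 5+5 = 10
ES_D = max(EF_A=16, EF_C=10) = 16; EF_D = 16+13 = 29
Expected project duration μ = 29 days. Critical path: A → D.

Variance along critical path = 11.111 + 4.000 = 15.111; σ = √15.111 = 3.887 days.
Z = (35 − 29) / 3.887 = 1.543
P(T ≤ 35) = Φ(1.543) ≈ 0.939

0.939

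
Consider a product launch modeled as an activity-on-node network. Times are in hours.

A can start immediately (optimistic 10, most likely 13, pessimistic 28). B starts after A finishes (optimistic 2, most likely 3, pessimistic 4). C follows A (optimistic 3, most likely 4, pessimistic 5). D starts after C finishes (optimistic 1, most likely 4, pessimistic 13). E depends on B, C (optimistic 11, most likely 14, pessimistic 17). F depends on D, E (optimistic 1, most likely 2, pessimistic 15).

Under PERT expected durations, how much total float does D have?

te_A = (10 + 4·13 + 28)/6 = 90/6 = 15
te_B = (2 + 4·3 + 4)/6 = 18/6 = 3
te_C = (3 + 4·4 + 5)/6 = 24/6 = 4
te_D = (1 + 4·4 + 13)/6 = 30/6 = 5
te_E = (11 + 4·14 + 17)/6 = 84/6 = 14
te_F = (1 + 4·2 + 15)/6 = 24/6 = 4

Forward pass:
ES_A = 0; EF_A = 15
ES_B = 15; EF_B = 15+3 = 18
ES_C = 15; EF_C = 15+4 = 19
ES_D = 19; EF_D = 19+5 = 24
ES_E = max(EF_B=18, EF_C=19) = 19; EF_E = 19+14 = 33
ES_F = max(EF_D=24, EF_E=33) = 33; EF_F = 33+4 = 37
Expected project duration μ = 37 hours. Critical path: A → C → E → F.

Backward pass:
LF_F = 37; LS_F = 37−4 = 33
LF_E = LS_F = 33; LS_E = 33−14 = 19
LF_D = LS_F = 33; LS_D = 33−5 = 28
LF_C = min(LS_D=28, LS_E=19) = 19; LS_C = 19−4 = 15
LF_B = LS_E = 19; LS_B = 19−3 = 16
LF_A = min(LS_B=16, LS_C=15) = 15; LS_A = 15−15 = 0
Slack_D = LS_D − ES_D = 28 − 19 = 9

9 hours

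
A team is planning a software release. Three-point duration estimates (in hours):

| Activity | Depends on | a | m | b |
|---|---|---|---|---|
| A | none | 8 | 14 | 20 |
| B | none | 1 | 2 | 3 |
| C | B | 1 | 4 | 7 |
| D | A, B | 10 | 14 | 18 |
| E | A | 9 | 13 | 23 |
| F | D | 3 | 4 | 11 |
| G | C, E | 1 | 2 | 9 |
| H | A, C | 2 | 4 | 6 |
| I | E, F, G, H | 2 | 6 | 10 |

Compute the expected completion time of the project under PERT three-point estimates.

39 hours

te_A = (8 + 4·14 + 20)/6 = 84/6 = 14
te_B = (1 + 4·2 + 3)/6 = 12/6 = 2
te_C = (1 + 4·4 + 7)/6 = 24/6 = 4
te_D = (10 + 4·14 + 18)/6 = 84/6 = 14
te_E = (9 + 4·13 + 23)/6 = 84/6 = 14
te_F = (3 + 4·4 + 11)/6 = 30/6 = 5
te_G = (1 + 4·2 + 9)/6 = 18/6 = 3
te_H = (2 + 4·4 + 6)/6 = 24/6 = 4
te_I = (2 + 4·6 + 10)/6 = 36/6 = 6

Forward pass:
ES_A = 0; EF_A = 14
ES_B = 0; EF_B = 2
ES_C = 2; EF_C = 2+4 = 6
ES_D = max(EF_A=14, EF_B=2) = 14; EF_D = 14+14 = 28
ES_E = 14; EF_E = 14+14 = 28
ES_F = 28; EF_F = 28+5 = 33
ES_G = max(EF_C=6, EF_E=28) = 28; EF_G = 28+3 = 31
ES_H = max(EF_A=14, EF_C=6) = 14; EF_H = 14+4 = 18
ES_I = max(EF_E=28, EF_F=33, EF_G=31, EF_H=18) = 33; EF_I = 33+6 = 39
Expected project duration μ = 39 hours. Critical path: A → D → F → I.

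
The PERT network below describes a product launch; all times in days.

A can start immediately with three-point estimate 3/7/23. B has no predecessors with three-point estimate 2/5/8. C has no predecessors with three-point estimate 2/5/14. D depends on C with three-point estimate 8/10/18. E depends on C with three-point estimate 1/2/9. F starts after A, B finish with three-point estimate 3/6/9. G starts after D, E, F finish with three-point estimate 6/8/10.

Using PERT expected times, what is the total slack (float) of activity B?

te_A = (3 + 4·7 + 23)/6 = 54/6 = 9
te_B = (2 + 4·5 + 8)/6 = 30/6 = 5
te_C = (2 + 4·5 + 14)/6 = 36/6 = 6
te_D = (8 + 4·10 + 18)/6 = 66/6 = 11
te_E = (1 + 4·2 + 9)/6 = 18/6 = 3
te_F = (3 + 4·6 + 9)/6 = 36/6 = 6
te_G = (6 + 4·8 + 10)/6 = 48/6 = 8

Forward pass:
ES_A = 0; EF_A = 9
ES_B = 0; EF_B = 5
ES_C = 0; EF_C = 6
ES_D = 6; EF_D = 6+11 = 17
ES_E = 6; EF_E = 6+3 = 9
ES_F = max(EF_A=9, EF_B=5) = 9; EF_F = 9+6 = 15
ES_G = max(EF_D=17, EF_E=9, EF_F=15) = 17; EF_G = 17+8 = 25
Expected project duration μ = 25 days. Critical path: C → D → G.

Backward pass:
LF_G = 25; LS_G = 25−8 = 17
LF_F = LS_G = 17; LS_F = 17−6 = 11
LF_E = LS_G = 17; LS_E = 17−3 = 14
LF_D = LS_G = 17; LS_D = 17−11 = 6
LF_C = min(LS_D=6, LS_E=14) = 6; LS_C = 6−6 = 0
LF_B = LS_F = 11; LS_B = 11−5 = 6
LF_A = LS_F = 11; LS_A = 11−9 = 2
Slack_B = LS_B − ES_B = 6 − 0 = 6

6 days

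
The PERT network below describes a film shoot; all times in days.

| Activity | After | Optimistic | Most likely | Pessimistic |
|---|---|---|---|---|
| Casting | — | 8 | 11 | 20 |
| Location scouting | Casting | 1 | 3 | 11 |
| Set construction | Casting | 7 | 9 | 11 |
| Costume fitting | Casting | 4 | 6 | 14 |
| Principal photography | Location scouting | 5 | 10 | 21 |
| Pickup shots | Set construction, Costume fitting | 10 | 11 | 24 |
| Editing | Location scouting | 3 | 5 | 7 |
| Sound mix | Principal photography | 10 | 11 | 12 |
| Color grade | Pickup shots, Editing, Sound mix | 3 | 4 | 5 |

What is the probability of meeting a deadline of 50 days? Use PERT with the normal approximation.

0.983

te_Casting = (8 + 4·11 + 20)/6 = 72/6 = 12; σ²_Casting = ((20−8)/6)² = 4.000
te_Location scouting = (1 + 4·3 + 11)/6 = 24/6 = 4; σ²_Location scouting = ((11−1)/6)² = 2.778
te_Set construction = (7 + 4·9 + 11)/6 = 54/6 = 9; σ²_Set construction = ((11−7)/6)² = 0.444
te_Costume fitting = (4 + 4·6 + 14)/6 = 42/6 = 7; σ²_Costume fitting = ((14−4)/6)² = 2.778
te_Principal photography = (5 + 4·10 + 21)/6 = 66/6 = 11; σ²_Principal photography = ((21−5)/6)² = 7.111
te_Pickup shots = (10 + 4·11 + 24)/6 = 78/6 = 13; σ²_Pickup shots = ((24−10)/6)² = 5.444
te_Editing = (3 + 4·5 + 7)/6 = 30/6 = 5; σ²_Editing = ((7−3)/6)² = 0.444
te_Sound mix = (10 + 4·11 + 12)/6 = 66/6 = 11; σ²_Sound mix = ((12−10)/6)² = 0.111
te_Color grade = (3 + 4·4 + 5)/6 = 24/6 = 4; σ²_Color grade = ((5−3)/6)² = 0.111

Forward pass:
ES_Casting = 0; EF_Casting = 12
ES_Location scouting = 12; EF_Location scouting = 12+4 = 16
ES_Set construction = 12; EF_Set construction = 12+9 = 21
ES_Costume fitting = 12; EF_Costume fitting = 12+7 = 19
ES_Principal photography = 16; EF_Principal photography = 16+11 = 27
ES_Pickup shots = max(EF_Set construction=21, EF_Costume fitting=19) = 21; EF_Pickup shots = 21+13 = 34
ES_Editing = 16; EF_Editing = 16+5 = 21
ES_Sound mix = 27; EF_Sound mix = 27+11 = 38
ES_Color grade = max(EF_Pickup shots=34, EF_Editing=21, EF_Sound mix=38) = 38; EF_Color grade = 38+4 = 42
Expected project duration μ = 42 days. Critical path: Casting → Location scouting → Principal photography → Sound mix → Color grade.

Variance along critical path = 4.000 + 2.778 + 7.111 + 0.111 + 0.111 = 14.111; σ = √14.111 = 3.756 days.
Z = (50 − 42) / 3.756 = 2.130
P(T ≤ 50) = Φ(2.130) ≈ 0.983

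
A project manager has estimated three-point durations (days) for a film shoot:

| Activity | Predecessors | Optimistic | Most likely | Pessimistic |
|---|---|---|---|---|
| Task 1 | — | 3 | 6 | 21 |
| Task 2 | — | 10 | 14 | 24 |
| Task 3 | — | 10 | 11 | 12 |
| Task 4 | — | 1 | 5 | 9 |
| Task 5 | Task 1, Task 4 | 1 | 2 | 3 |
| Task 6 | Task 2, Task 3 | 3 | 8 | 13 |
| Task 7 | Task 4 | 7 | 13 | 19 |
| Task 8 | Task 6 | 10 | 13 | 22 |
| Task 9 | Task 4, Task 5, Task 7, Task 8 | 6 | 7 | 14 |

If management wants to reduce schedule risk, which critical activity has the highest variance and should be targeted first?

te_Task 1 = (3 + 4·6 + 21)/6 = 48/6 = 8; σ²_Task 1 = ((21−3)/6)² = 9.000
te_Task 2 = (10 + 4·14 + 24)/6 = 90/6 = 15; σ²_Task 2 = ((24−10)/6)² = 5.444
te_Task 3 = (10 + 4·11 + 12)/6 = 66/6 = 11; σ²_Task 3 = ((12−10)/6)² = 0.111
te_Task 4 = (1 + 4·5 + 9)/6 = 30/6 = 5; σ²_Task 4 = ((9−1)/6)² = 1.778
te_Task 5 = (1 + 4·2 + 3)/6 = 12/6 = 2; σ²_Task 5 = ((3−1)/6)² = 0.111
te_Task 6 = (3 + 4·8 + 13)/6 = 48/6 = 8; σ²_Task 6 = ((13−3)/6)² = 2.778
te_Task 7 = (7 + 4·13 + 19)/6 = 78/6 = 13; σ²_Task 7 = ((19−7)/6)² = 4.000
te_Task 8 = (10 + 4·13 + 22)/6 = 84/6 = 14; σ²_Task 8 = ((22−10)/6)² = 4.000
te_Task 9 = (6 + 4·7 + 14)/6 = 48/6 = 8; σ²_Task 9 = ((14−6)/6)² = 1.778

Forward pass:
ES_Task 1 = 0; EF_Task 1 = 8
ES_Task 2 = 0; EF_Task 2 = 15
ES_Task 3 = 0; EF_Task 3 = 11
ES_Task 4 = 0; EF_Task 4 = 5
ES_Task 5 = max(EF_Task 1=8, EF_Task 4=5) = 8; EF_Task 5 = 8+2 = 10
ES_Task 6 = max(EF_Task 2=15, EF_Task 3=11) = 15; EF_Task 6 = 15+8 = 23
ES_Task 7 = 5; EF_Task 7 = 5+13 = 18
ES_Task 8 = 23; EF_Task 8 = 23+14 = 37
ES_Task 9 = max(EF_Task 4=5, EF_Task 5=10, EF_Task 7=18, EF_Task 8=37) = 37; EF_Task 9 = 37+8 = 45
Expected project duration μ = 45 days. Critical path: Task 2 → Task 6 → Task 8 → Task 9.

Variances on critical path: σ²_Task 2=5.444, σ²_Task 6=2.778, σ²_Task 8=4.000, σ²_Task 9=1.778.
Largest is σ²_Task 2 = 5.444.

Task 2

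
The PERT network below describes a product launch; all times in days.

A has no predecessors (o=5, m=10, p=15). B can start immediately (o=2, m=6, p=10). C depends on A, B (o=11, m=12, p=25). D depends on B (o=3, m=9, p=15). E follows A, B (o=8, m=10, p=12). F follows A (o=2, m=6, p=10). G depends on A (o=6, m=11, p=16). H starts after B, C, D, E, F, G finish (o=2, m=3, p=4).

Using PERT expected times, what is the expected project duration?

27 days

te_A = (5 + 4·10 + 15)/6 = 60/6 = 10
te_B = (2 + 4·6 + 10)/6 = 36/6 = 6
te_C = (11 + 4·12 + 25)/6 = 84/6 = 14
te_D = (3 + 4·9 + 15)/6 = 54/6 = 9
te_E = (8 + 4·10 + 12)/6 = 60/6 = 10
te_F = (2 + 4·6 + 10)/6 = 36/6 = 6
te_G = (6 + 4·11 + 16)/6 = 66/6 = 11
te_H = (2 + 4·3 + 4)/6 = 18/6 = 3

Forward pass:
ES_A = 0; EF_A = 10
ES_B = 0; EF_B = 6
ES_C = max(EF_A=10, EF_B=6) = 10; EF_C = 10+14 = 24
ES_D = 6; EF_D = 6+9 = 15
ES_E = max(EF_A=10, EF_B=6) = 10; EF_E = 10+10 = 20
ES_F = 10; EF_F = 10+6 = 16
ES_G = 10; EF_G = 10+11 = 21
ES_H = max(EF_B=6, EF_C=24, EF_D=15, EF_E=20, EF_F=16, EF_G=21) = 24; EF_H = 24+3 = 27
Expected project duration μ = 27 days. Critical path: A → C → H.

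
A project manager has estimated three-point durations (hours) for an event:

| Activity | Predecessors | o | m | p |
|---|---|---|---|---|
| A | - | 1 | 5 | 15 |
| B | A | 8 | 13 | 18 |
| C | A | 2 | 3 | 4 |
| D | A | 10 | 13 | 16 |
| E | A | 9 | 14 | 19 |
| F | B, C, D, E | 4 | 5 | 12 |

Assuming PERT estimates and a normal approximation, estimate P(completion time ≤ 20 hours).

te_A = (1 + 4·5 + 15)/6 = 36/6 = 6; σ²_A = ((15−1)/6)² = 5.444
te_B = (8 + 4·13 + 18)/6 = 78/6 = 13; σ²_B = ((18−8)/6)² = 2.778
te_C = (2 + 4·3 + 4)/6 = 18/6 = 3; σ²_C = ((4−2)/6)² = 0.111
te_D = (10 + 4·13 + 16)/6 = 78/6 = 13; σ²_D = ((16−10)/6)² = 1.000
te_E = (9 + 4·14 + 19)/6 = 84/6 = 14; σ²_E = ((19−9)/6)² = 2.778
te_F = (4 + 4·5 + 12)/6 = 36/6 = 6; σ²_F = ((12−4)/6)² = 1.778

Forward pass:
ES_A = 0; EF_A = 6
ES_B = 6; EF_B = 6+13 = 19
ES_C = 6; EF_C = 6+3 = 9
ES_D = 6; EF_D = 6+13 = 19
ES_E = 6; EF_E = 6+14 = 20
ES_F = max(EF_B=19, EF_C=9, EF_D=19, EF_E=20) = 20; EF_F = 20+6 = 26
Expected project duration μ = 26 hours. Critical path: A → E → F.

Variance along critical path = 5.444 + 2.778 + 1.778 = 10.000; σ = √10.000 = 3.162 hours.
Z = (20 − 26) / 3.162 = -1.897
P(T ≤ 20) = Φ(-1.897) ≈ 0.029

0.029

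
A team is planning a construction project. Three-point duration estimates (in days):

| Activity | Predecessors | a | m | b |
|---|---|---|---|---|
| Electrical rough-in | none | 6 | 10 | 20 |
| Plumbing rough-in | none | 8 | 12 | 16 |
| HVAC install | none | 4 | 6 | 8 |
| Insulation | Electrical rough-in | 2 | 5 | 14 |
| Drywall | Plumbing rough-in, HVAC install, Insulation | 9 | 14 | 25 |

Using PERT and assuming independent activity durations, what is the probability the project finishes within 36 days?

te_Electrical rough-in = (6 + 4·10 + 20)/6 = 66/6 = 11; σ²_Electrical rough-in = ((20−6)/6)² = 5.444
te_Plumbing rough-in = (8 + 4·12 + 16)/6 = 72/6 = 12; σ²_Plumbing rough-in = ((16−8)/6)² = 1.778
te_HVAC install = (4 + 4·6 + 8)/6 = 36/6 = 6; σ²_HVAC install = ((8−4)/6)² = 0.444
te_Insulation = (2 + 4·5 + 14)/6 = 36/6 = 6; σ²_Insulation = ((14−2)/6)² = 4.000
te_Drywall = (9 + 4·14 + 25)/6 = 90/6 = 15; σ²_Drywall = ((25−9)/6)² = 7.111

Forward pass:
ES_Electrical rough-in = 0; EF_Electrical rough-in = 11
ES_Plumbing rough-in = 0; EF_Plumbing rough-in = 12
ES_HVAC install = 0; EF_HVAC install = 6
ES_Insulation = 11; EF_Insulation = 11+6 = 17
ES_Drywall = max(EF_Plumbing rough-in=12, EF_HVAC install=6, EF_Insulation=17) = 17; EF_Drywall = 17+15 = 32
Expected project duration μ = 32 days. Critical path: Electrical rough-in → Insulation → Drywall.

Variance along critical path = 5.444 + 4.000 + 7.111 = 16.556; σ = √16.556 = 4.069 days.
Z = (36 − 32) / 4.069 = 0.983
P(T ≤ 36) = Φ(0.983) ≈ 0.837

0.837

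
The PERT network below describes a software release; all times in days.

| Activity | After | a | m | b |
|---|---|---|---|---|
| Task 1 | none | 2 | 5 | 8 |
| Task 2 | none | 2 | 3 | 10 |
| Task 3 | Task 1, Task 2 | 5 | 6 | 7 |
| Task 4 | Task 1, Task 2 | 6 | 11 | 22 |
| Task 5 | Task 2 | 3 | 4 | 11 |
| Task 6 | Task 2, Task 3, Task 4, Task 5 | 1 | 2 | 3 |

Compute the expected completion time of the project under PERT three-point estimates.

te_Task 1 = (2 + 4·5 + 8)/6 = 30/6 = 5
te_Task 2 = (2 + 4·3 + 10)/6 = 24/6 = 4
te_Task 3 = (5 + 4·6 + 7)/6 = 36/6 = 6
te_Task 4 = (6 + 4·11 + 22)/6 = 72/6 = 12
te_Task 5 = (3 + 4·4 + 11)/6 = 30/6 = 5
te_Task 6 = (1 + 4·2 + 3)/6 = 12/6 = 2

Forward pass:
ES_Task 1 = 0; EF_Task 1 = 5
ES_Task 2 = 0; EF_Task 2 = 4
ES_Task 3 = max(EF_Task 1=5, EF_Task 2=4) = 5; EF_Task 3 = 5+6 = 11
ES_Task 4 = max(EF_Task 1=5, EF_Task 2=4) = 5; EF_Task 4 = 5+12 = 17
ES_Task 5 = 4; EF_Task 5 = 4+5 = 9
ES_Task 6 = max(EF_Task 2=4, EF_Task 3=11, EF_Task 4=17, EF_Task 5=9) = 17; EF_Task 6 = 17+2 = 19
Expected project duration μ = 19 days. Critical path: Task 1 → Task 4 → Task 6.

19 days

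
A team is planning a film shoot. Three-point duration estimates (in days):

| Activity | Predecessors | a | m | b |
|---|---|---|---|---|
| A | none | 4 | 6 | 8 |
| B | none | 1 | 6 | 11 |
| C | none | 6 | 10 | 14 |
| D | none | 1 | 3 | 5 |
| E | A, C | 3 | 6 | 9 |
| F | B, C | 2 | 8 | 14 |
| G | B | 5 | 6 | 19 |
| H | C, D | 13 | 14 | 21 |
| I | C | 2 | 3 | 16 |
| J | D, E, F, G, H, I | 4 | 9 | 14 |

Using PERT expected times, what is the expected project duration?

34 days

te_A = (4 + 4·6 + 8)/6 = 36/6 = 6
te_B = (1 + 4·6 + 11)/6 = 36/6 = 6
te_C = (6 + 4·10 + 14)/6 = 60/6 = 10
te_D = (1 + 4·3 + 5)/6 = 18/6 = 3
te_E = (3 + 4·6 + 9)/6 = 36/6 = 6
te_F = (2 + 4·8 + 14)/6 = 48/6 = 8
te_G = (5 + 4·6 + 19)/6 = 48/6 = 8
te_H = (13 + 4·14 + 21)/6 = 90/6 = 15
te_I = (2 + 4·3 + 16)/6 = 30/6 = 5
te_J = (4 + 4·9 + 14)/6 = 54/6 = 9

Forward pass:
ES_A = 0; EF_A = 6
ES_B = 0; EF_B = 6
ES_C = 0; EF_C = 10
ES_D = 0; EF_D = 3
ES_E = max(EF_A=6, EF_C=10) = 10; EF_E = 10+6 = 16
ES_F = max(EF_B=6, EF_C=10) = 10; EF_F = 10+8 = 18
ES_G = 6; EF_G = 6+8 = 14
ES_H = max(EF_C=10, EF_D=3) = 10; EF_H = 10+15 = 25
ES_I = 10; EF_I = 10+5 = 15
ES_J = max(EF_D=3, EF_E=16, EF_F=18, EF_G=14, EF_H=25, EF_I=15) = 25; EF_J = 25+9 = 34
Expected project duration μ = 34 days. Critical path: C → H → J.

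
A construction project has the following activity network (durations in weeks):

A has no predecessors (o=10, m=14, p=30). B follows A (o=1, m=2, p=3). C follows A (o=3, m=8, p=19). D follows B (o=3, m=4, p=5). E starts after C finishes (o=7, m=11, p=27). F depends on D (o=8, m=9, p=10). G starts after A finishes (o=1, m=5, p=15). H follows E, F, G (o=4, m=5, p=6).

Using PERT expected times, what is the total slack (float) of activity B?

7 weeks

te_A = (10 + 4·14 + 30)/6 = 96/6 = 16
te_B = (1 + 4·2 + 3)/6 = 12/6 = 2
te_C = (3 + 4·8 + 19)/6 = 54/6 = 9
te_D = (3 + 4·4 + 5)/6 = 24/6 = 4
te_E = (7 + 4·11 + 27)/6 = 78/6 = 13
te_F = (8 + 4·9 + 10)/6 = 54/6 = 9
te_G = (1 + 4·5 + 15)/6 = 36/6 = 6
te_H = (4 + 4·5 + 6)/6 = 30/6 = 5

Forward pass:
ES_A = 0; EF_A = 16
ES_B = 16; EF_B = 16+2 = 18
ES_C = 16; EF_C = 16+9 = 25
ES_D = 18; EF_D = 18+4 = 22
ES_E = 25; EF_E = 25+13 = 38
ES_F = 22; EF_F = 22+9 = 31
ES_G = 16; EF_G = 16+6 = 22
ES_H = max(EF_E=38, EF_F=31, EF_G=22) = 38; EF_H = 38+5 = 43
Expected project duration μ = 43 weeks. Critical path: A → C → E → H.

Backward pass:
LF_H = 43; LS_H = 43−5 = 38
LF_G = LS_H = 38; LS_G = 38−6 = 32
LF_F = LS_H = 38; LS_F = 38−9 = 29
LF_E = LS_H = 38; LS_E = 38−13 = 25
LF_D = LS_F = 29; LS_D = 29−4 = 25
LF_C = LS_E = 25; LS_C = 25−9 = 16
LF_B = LS_D = 25; LS_B = 25−2 = 23
LF_A = min(LS_B=23, LS_C=16, LS_G=32) = 16; LS_A = 16−16 = 0
Slack_B = LS_B − ES_B = 23 − 16 = 7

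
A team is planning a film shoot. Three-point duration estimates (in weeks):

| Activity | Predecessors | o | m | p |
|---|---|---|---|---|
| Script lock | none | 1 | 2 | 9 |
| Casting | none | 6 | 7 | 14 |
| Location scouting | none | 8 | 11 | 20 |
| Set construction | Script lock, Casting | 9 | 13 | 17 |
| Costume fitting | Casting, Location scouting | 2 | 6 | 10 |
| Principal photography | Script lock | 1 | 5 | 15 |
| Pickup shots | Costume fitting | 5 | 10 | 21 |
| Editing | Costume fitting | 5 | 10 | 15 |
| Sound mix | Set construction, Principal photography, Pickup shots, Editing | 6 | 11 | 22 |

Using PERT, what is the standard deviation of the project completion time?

te_Script lock = (1 + 4·2 + 9)/6 = 18/6 = 3; σ²_Script lock = ((9−1)/6)² = 1.778
te_Casting = (6 + 4·7 + 14)/6 = 48/6 = 8; σ²_Casting = ((14−6)/6)² = 1.778
te_Location scouting = (8 + 4·11 + 20)/6 = 72/6 = 12; σ²_Location scouting = ((20−8)/6)² = 4.000
te_Set construction = (9 + 4·13 + 17)/6 = 78/6 = 13; σ²_Set construction = ((17−9)/6)² = 1.778
te_Costume fitting = (2 + 4·6 + 10)/6 = 36/6 = 6; σ²_Costume fitting = ((10−2)/6)² = 1.778
te_Principal photography = (1 + 4·5 + 15)/6 = 36/6 = 6; σ²_Principal photography = ((15−1)/6)² = 5.444
te_Pickup shots = (5 + 4·10 + 21)/6 = 66/6 = 11; σ²_Pickup shots = ((21−5)/6)² = 7.111
te_Editing = (5 + 4·10 + 15)/6 = 60/6 = 10; σ²_Editing = ((15−5)/6)² = 2.778
te_Sound mix = (6 + 4·11 + 22)/6 = 72/6 = 12; σ²_Sound mix = ((22−6)/6)² = 7.111

Forward pass:
ES_Script lock = 0; EF_Script lock = 3
ES_Casting = 0; EF_Casting = 8
ES_Location scouting = 0; EF_Location scouting = 12
ES_Set construction = max(EF_Script lock=3, EF_Casting=8) = 8; EF_Set construction = 8+13 = 21
ES_Costume fitting = max(EF_Casting=8, EF_Location scouting=12) = 12; EF_Costume fitting = 12+6 = 18
ES_Principal photography = 3; EF_Principal photography = 3+6 = 9
ES_Pickup shots = 18; EF_Pickup shots = 18+11 = 29
ES_Editing = 18; EF_Editing = 18+10 = 28
ES_Sound mix = max(EF_Set construction=21, EF_Principal photography=9, EF_Pickup shots=29, EF_Editing=28) = 29; EF_Sound mix = 29+12 = 41
Expected project duration μ = 41 weeks. Critical path: Location scouting → Costume fitting → Pickup shots → Sound mix.

Variance along critical path = 4.000 + 1.778 + 7.111 + 7.111 = 20.000
σ = √20.000 = 4.472 weeks

4.47 weeks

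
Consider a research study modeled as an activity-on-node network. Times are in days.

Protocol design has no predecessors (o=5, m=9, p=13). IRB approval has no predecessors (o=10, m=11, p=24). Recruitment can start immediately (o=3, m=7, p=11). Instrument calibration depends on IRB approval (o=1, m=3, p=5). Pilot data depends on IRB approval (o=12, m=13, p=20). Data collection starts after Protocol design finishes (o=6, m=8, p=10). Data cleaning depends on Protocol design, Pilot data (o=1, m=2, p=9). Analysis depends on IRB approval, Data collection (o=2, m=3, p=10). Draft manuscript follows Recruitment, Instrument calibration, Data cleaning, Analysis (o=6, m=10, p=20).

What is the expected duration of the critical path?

te_Protocol design = (5 + 4·9 + 13)/6 = 54/6 = 9
te_IRB approval = (10 + 4·11 + 24)/6 = 78/6 = 13
te_Recruitment = (3 + 4·7 + 11)/6 = 42/6 = 7
te_Instrument calibration = (1 + 4·3 + 5)/6 = 18/6 = 3
te_Pilot data = (12 + 4·13 + 20)/6 = 84/6 = 14
te_Data collection = (6 + 4·8 + 10)/6 = 48/6 = 8
te_Data cleaning = (1 + 4·2 + 9)/6 = 18/6 = 3
te_Analysis = (2 + 4·3 + 10)/6 = 24/6 = 4
te_Draft manuscript = (6 + 4·10 + 20)/6 = 66/6 = 11

Forward pass:
ES_Protocol design = 0; EF_Protocol design = 9
ES_IRB approval = 0; EF_IRB approval = 13
ES_Recruitment = 0; EF_Recruitment = 7
ES_Instrument calibration = 13; EF_Instrument calibration = 13+3 = 16
ES_Pilot data = 13; EF_Pilot data = 13+14 = 27
ES_Data collection = 9; EF_Data collection = 9+8 = 17
ES_Data cleaning = max(EF_Protocol design=9, EF_Pilot data=27) = 27; EF_Data cleaning = 27+3 = 30
ES_Analysis = max(EF_IRB approval=13, EF_Data collection=17) = 17; EF_Analysis = 17+4 = 21
ES_Draft manuscript = max(EF_Recruitment=7, EF_Instrument calibration=16, EF_Data cleaning=30, EF_Analysis=21) = 30; EF_Draft manuscript = 30+11 = 41
Expected project duration μ = 41 days. Critical path: IRB approval → Pilot data → Data cleaning → Draft manuscript.

41 days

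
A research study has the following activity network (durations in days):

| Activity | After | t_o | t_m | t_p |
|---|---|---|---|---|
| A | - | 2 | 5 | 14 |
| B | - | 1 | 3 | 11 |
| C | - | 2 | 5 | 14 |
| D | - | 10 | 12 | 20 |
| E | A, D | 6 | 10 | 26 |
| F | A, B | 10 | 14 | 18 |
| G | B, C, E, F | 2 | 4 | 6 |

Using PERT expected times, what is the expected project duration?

te_A = (2 + 4·5 + 14)/6 = 36/6 = 6
te_B = (1 + 4·3 + 11)/6 = 24/6 = 4
te_C = (2 + 4·5 + 14)/6 = 36/6 = 6
te_D = (10 + 4·12 + 20)/6 = 78/6 = 13
te_E = (6 + 4·10 + 26)/6 = 72/6 = 12
te_F = (10 + 4·14 + 18)/6 = 84/6 = 14
te_G = (2 + 4·4 + 6)/6 = 24/6 = 4

Forward pass:
ES_A = 0; EF_A = 6
ES_B = 0; EF_B = 4
ES_C = 0; EF_C = 6
ES_D = 0; EF_D = 13
ES_E = max(EF_A=6, EF_D=13) = 13; EF_E = 13+12 = 25
ES_F = max(EF_A=6, EF_B=4) = 6; EF_F = 6+14 = 20
ES_G = max(EF_B=4, EF_C=6, EF_E=25, EF_F=20) = 25; EF_G = 25+4 = 29
Expected project duration μ = 29 days. Critical path: D → E → G.

29 days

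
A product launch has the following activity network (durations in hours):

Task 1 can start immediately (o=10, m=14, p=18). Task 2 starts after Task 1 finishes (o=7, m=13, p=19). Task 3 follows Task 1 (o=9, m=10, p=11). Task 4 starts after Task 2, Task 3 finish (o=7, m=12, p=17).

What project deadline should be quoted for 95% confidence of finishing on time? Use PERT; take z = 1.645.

43.8 hours

te_Task 1 = (10 + 4·14 + 18)/6 = 84/6 = 14; σ²_Task 1 = ((18−10)/6)² = 1.778
te_Task 2 = (7 + 4·13 + 19)/6 = 78/6 = 13; σ²_Task 2 = ((19−7)/6)² = 4.000
te_Task 3 = (9 + 4·10 + 11)/6 = 60/6 = 10; σ²_Task 3 = ((11−9)/6)² = 0.111
te_Task 4 = (7 + 4·12 + 17)/6 = 72/6 = 12; σ²_Task 4 = ((17−7)/6)² = 2.778

Forward pass:
ES_Task 1 = 0; EF_Task 1 = 14
ES_Task 2 = 14; EF_Task 2 = 14+13 = 27
ES_Task 3 = 14; EF_Task 3 = 14+10 = 24
ES_Task 4 = max(EF_Task 2=27, EF_Task 3=24) = 27; EF_Task 4 = 27+12 = 39
Expected project duration μ = 39 hours. Critical path: Task 1 → Task 2 → Task 4.

Variance along critical path = 1.778 + 4.000 + 2.778 = 8.556; σ = 2.925 hours.
D = μ + z·σ = 39 + 1.645·2.925 = 43.8 hours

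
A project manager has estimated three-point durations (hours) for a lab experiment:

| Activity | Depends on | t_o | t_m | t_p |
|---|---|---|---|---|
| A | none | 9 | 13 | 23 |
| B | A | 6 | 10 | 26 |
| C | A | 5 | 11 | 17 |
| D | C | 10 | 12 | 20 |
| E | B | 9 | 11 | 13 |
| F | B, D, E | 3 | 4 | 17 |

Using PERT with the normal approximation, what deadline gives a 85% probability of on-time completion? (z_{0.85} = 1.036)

te_A = (9 + 4·13 + 23)/6 = 84/6 = 14; σ²_A = ((23−9)/6)² = 5.444
te_B = (6 + 4·10 + 26)/6 = 72/6 = 12; σ²_B = ((26−6)/6)² = 11.111
te_C = (5 + 4·11 + 17)/6 = 66/6 = 11; σ²_C = ((17−5)/6)² = 4.000
te_D = (10 + 4·12 + 20)/6 = 78/6 = 13; σ²_D = ((20−10)/6)² = 2.778
te_E = (9 + 4·11 + 13)/6 = 66/6 = 11; σ²_E = ((13−9)/6)² = 0.444
te_F = (3 + 4·4 + 17)/6 = 36/6 = 6; σ²_F = ((17−3)/6)² = 5.444

Forward pass:
ES_A = 0; EF_A = 14
ES_B = 14; EF_B = 14+12 = 26
ES_C = 14; EF_C = 14+11 = 25
ES_D = 25; EF_D = 25+13 = 38
ES_E = 26; EF_E = 26+11 = 37
ES_F = max(EF_B=26, EF_D=38, EF_E=37) = 38; EF_F = 38+6 = 44
Expected project duration μ = 44 hours. Critical path: A → C → D → F.

Variance along critical path = 5.444 + 4.000 + 2.778 + 5.444 = 17.667; σ = 4.203 hours.
D = μ + z·σ = 44 + 1.036·4.203 = 48.4 hours

48.4 hours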